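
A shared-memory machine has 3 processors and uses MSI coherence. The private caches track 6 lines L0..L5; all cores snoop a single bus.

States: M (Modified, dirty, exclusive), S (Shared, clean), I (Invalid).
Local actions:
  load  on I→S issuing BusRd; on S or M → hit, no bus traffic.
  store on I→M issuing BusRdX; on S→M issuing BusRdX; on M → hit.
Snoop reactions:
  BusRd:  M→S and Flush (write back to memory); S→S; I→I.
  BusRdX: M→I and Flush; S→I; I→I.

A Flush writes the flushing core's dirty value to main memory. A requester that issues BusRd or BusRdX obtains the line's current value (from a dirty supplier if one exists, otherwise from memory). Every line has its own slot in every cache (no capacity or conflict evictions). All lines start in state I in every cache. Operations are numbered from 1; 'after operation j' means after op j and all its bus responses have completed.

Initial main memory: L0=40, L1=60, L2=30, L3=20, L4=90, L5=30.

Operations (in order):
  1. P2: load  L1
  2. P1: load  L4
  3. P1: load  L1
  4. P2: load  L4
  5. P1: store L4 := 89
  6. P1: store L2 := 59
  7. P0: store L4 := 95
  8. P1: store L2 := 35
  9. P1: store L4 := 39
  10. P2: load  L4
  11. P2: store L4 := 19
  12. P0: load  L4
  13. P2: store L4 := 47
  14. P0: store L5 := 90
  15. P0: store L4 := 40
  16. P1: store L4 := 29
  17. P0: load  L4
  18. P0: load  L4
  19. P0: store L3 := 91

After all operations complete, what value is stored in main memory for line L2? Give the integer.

1. P2: load  L1  bus=[BusRd]  L1: P0=I P1=I P2=S  mem[L1]=60
2. P1: load  L4  bus=[BusRd]  L4: P0=I P1=S P2=I  mem[L4]=90
3. P1: load  L1  bus=[BusRd]  L1: P0=I P1=S P2=S  mem[L1]=60
4. P2: load  L4  bus=[BusRd]  L4: P0=I P1=S P2=S  mem[L4]=90
5. P1: store L4 := 89  bus=[BusRdX]  L4: P0=I P1=M P2=I  mem[L4]=90
6. P1: store L2 := 59  bus=[BusRdX]  L2: P0=I P1=M P2=I  mem[L2]=30
7. P0: store L4 := 95  bus=[BusRdX,Flush]  L4: P0=M P1=I P2=I  mem[L4]=89
8. P1: store L2 := 35  bus=[-]  L2: P0=I P1=M P2=I  mem[L2]=30
9. P1: store L4 := 39  bus=[BusRdX,Flush]  L4: P0=I P1=M P2=I  mem[L4]=95
10. P2: load  L4  bus=[BusRd,Flush]  L4: P0=I P1=S P2=S  mem[L4]=39
11. P2: store L4 := 19  bus=[BusRdX]  L4: P0=I P1=I P2=M  mem[L4]=39
12. P0: load  L4  bus=[BusRd,Flush]  L4: P0=S P1=I P2=S  mem[L4]=19
13. P2: store L4 := 47  bus=[BusRdX]  L4: P0=I P1=I P2=M  mem[L4]=19
14. P0: store L5 := 90  bus=[BusRdX]  L5: P0=M P1=I P2=I  mem[L5]=30
15. P0: store L4 := 40  bus=[BusRdX,Flush]  L4: P0=M P1=I P2=I  mem[L4]=47
16. P1: store L4 := 29  bus=[BusRdX,Flush]  L4: P0=I P1=M P2=I  mem[L4]=40
17. P0: load  L4  bus=[BusRd,Flush]  L4: P0=S P1=S P2=I  mem[L4]=29
18. P0: load  L4  bus=[-]  L4: P0=S P1=S P2=I  mem[L4]=29
19. P0: store L3 := 91  bus=[BusRdX]  L3: P0=M P1=I P2=I  mem[L3]=20

memory[L2] = 30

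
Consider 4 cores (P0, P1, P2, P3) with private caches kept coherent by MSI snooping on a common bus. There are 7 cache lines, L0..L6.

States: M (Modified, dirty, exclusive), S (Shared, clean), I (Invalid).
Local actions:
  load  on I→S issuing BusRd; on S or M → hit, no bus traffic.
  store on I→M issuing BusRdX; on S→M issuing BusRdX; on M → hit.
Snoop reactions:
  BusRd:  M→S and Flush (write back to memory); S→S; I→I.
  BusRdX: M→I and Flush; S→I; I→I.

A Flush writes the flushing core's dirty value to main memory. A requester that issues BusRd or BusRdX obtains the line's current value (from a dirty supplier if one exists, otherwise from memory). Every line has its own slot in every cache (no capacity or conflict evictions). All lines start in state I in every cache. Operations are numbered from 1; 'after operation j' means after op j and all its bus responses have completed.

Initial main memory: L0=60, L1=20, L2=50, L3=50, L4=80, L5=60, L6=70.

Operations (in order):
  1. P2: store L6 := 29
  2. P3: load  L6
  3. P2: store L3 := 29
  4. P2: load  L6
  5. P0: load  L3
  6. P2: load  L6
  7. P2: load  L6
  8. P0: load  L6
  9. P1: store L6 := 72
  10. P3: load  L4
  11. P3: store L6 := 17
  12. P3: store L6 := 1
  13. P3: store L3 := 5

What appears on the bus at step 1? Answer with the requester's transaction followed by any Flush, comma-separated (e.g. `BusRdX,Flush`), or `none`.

bus = BusRdX

1. P2: store L6 := 29  bus=[BusRdX]  L6: P0=I P1=I P2=M P3=I  mem[L6]=70
2. P3: load  L6  bus=[BusRd,Flush]  L6: P0=I P1=I P2=S P3=S  mem[L6]=29
3. P2: store L3 := 29  bus=[BusRdX]  L3: P0=I P1=I P2=M P3=I  mem[L3]=50
4. P2: load  L6  bus=[-]  L6: P0=I P1=I P2=S P3=S  mem[L6]=29
5. P0: load  L3  bus=[BusRd,Flush]  L3: P0=S P1=I P2=S P3=I  mem[L3]=29
6. P2: load  L6  bus=[-]  L6: P0=I P1=I P2=S P3=S  mem[L6]=29
7. P2: load  L6  bus=[-]  L6: P0=I P1=I P2=S P3=S  mem[L6]=29
8. P0: load  L6  bus=[BusRd]  L6: P0=S P1=I P2=S P3=S  mem[L6]=29
9. P1: store L6 := 72  bus=[BusRdX]  L6: P0=I P1=M P2=I P3=I  mem[L6]=29
10. P3: load  L4  bus=[BusRd]  L4: P0=I P1=I P2=I P3=S  mem[L4]=80
11. P3: store L6 := 17  bus=[BusRdX,Flush]  L6: P0=I P1=I P2=I P3=M  mem[L6]=72
12. P3: store L6 := 1  bus=[-]  L6: P0=I P1=I P2=I P3=M  mem[L6]=72
13. P3: store L3 := 5  bus=[BusRdX]  L3: P0=I P1=I P2=I P3=M  mem[L3]=29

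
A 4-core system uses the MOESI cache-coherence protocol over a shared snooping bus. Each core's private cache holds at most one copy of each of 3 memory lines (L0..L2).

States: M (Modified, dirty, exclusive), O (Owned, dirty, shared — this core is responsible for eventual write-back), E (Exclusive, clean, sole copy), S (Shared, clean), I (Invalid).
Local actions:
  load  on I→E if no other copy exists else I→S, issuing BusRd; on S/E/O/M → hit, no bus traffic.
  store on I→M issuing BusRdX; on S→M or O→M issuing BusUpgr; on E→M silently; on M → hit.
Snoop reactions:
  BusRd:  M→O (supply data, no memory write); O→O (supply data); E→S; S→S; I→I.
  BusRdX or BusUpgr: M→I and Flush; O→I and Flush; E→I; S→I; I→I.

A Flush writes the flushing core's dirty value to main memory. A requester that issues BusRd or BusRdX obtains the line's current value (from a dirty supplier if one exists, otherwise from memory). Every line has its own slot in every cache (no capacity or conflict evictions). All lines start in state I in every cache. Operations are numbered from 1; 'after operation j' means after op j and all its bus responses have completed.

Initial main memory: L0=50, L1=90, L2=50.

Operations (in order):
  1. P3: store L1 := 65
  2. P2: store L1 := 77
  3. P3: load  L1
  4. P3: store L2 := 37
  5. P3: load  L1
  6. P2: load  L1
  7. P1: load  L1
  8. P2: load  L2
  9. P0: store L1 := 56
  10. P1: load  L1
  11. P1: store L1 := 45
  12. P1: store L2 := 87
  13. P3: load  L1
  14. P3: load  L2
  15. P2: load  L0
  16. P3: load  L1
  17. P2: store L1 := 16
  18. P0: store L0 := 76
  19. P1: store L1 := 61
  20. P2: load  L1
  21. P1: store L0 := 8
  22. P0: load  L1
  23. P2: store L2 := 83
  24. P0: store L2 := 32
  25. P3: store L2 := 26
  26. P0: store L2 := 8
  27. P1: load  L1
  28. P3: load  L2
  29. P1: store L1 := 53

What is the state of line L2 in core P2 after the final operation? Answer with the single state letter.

[1] P3: store L1 := 65 | P0:I, P1:I, P2:I, P3:M(65) | bus: BusRdX
[2] P2: store L1 := 77 | P0:I, P1:I, P2:M(77), P3:I | bus: BusRdX,Flush
[3] P3: load  L1 | P0:I, P1:I, P2:O(77), P3:S(77) | bus: BusRd
[4] P3: store L2 := 37 | P0:I, P1:I, P2:I, P3:M(37) | bus: BusRdX
[5] P3: load  L1 | P0:I, P1:I, P2:O(77), P3:S(77) | bus: none
[6] P2: load  L1 | P0:I, P1:I, P2:O(77), P3:S(77) | bus: none
[7] P1: load  L1 | P0:I, P1:S(77), P2:O(77), P3:S(77) | bus: BusRd
[8] P2: load  L2 | P0:I, P1:I, P2:S(37), P3:O(37) | bus: BusRd
[9] P0: store L1 := 56 | P0:M(56), P1:I, P2:I, P3:I | bus: BusRdX,Flush
[10] P1: load  L1 | P0:O(56), P1:S(56), P2:I, P3:I | bus: BusRd
[11] P1: store L1 := 45 | P0:I, P1:M(45), P2:I, P3:I | bus: BusUpgr,Flush
[12] P1: store L2 := 87 | P0:I, P1:M(87), P2:I, P3:I | bus: BusRdX,Flush
[13] P3: load  L1 | P0:I, P1:O(45), P2:I, P3:S(45) | bus: BusRd
[14] P3: load  L2 | P0:I, P1:O(87), P2:I, P3:S(87) | bus: BusRd
[15] P2: load  L0 | P0:I, P1:I, P2:E(50), P3:I | bus: BusRd
[16] P3: load  L1 | P0:I, P1:O(45), P2:I, P3:S(45) | bus: none
[17] P2: store L1 := 16 | P0:I, P1:I, P2:M(16), P3:I | bus: BusRdX,Flush
[18] P0: store L0 := 76 | P0:M(76), P1:I, P2:I, P3:I | bus: BusRdX
[19] P1: store L1 := 61 | P0:I, P1:M(61), P2:I, P3:I | bus: BusRdX,Flush
[20] P2: load  L1 | P0:I, P1:O(61), P2:S(61), P3:I | bus: BusRd
[21] P1: store L0 := 8 | P0:I, P1:M(8), P2:I, P3:I | bus: BusRdX,Flush
[22] P0: load  L1 | P0:S(61), P1:O(61), P2:S(61), P3:I | bus: BusRd
[23] P2: store L2 := 83 | P0:I, P1:I, P2:M(83), P3:I | bus: BusRdX,Flush
[24] P0: store L2 := 32 | P0:M(32), P1:I, P2:I, P3:I | bus: BusRdX,Flush
[25] P3: store L2 := 26 | P0:I, P1:I, P2:I, P3:M(26) | bus: BusRdX,Flush
[26] P0: store L2 := 8 | P0:M(8), P1:I, P2:I, P3:I | bus: BusRdX,Flush
[27] P1: load  L1 | P0:S(61), P1:O(61), P2:S(61), P3:I | bus: none
[28] P3: load  L2 | P0:O(8), P1:I, P2:I, P3:S(8) | bus: BusRd
[29] P1: store L1 := 53 | P0:I, P1:M(53), P2:I, P3:I | bus: BusUpgr

state = I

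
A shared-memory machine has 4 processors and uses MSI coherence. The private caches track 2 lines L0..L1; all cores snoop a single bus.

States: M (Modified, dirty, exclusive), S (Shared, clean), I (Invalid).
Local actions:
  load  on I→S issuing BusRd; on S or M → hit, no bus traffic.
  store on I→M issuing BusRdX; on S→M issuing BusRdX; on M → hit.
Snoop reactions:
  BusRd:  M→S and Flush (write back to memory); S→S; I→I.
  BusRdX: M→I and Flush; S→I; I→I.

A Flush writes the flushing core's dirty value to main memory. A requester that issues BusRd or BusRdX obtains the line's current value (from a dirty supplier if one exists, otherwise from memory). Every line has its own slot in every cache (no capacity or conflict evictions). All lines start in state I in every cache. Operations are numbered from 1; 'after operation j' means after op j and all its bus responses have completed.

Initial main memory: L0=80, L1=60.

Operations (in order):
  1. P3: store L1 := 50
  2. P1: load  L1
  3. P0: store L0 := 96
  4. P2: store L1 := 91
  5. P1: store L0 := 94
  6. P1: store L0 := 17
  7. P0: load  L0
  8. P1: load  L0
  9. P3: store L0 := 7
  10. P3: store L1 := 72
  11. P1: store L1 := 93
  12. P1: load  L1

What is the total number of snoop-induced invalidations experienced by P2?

invalidations = 1

1. P3: store L1 := 50  bus=[BusRdX]  L1: P0=I P1=I P2=I P3=M  mem[L1]=60
2. P1: load  L1  bus=[BusRd,Flush]  L1: P0=I P1=S P2=I P3=S  mem[L1]=50
3. P0: store L0 := 96  bus=[BusRdX]  L0: P0=M P1=I P2=I P3=I  mem[L0]=80
4. P2: store L1 := 91  bus=[BusRdX]  L1: P0=I P1=I P2=M P3=I  mem[L1]=50
5. P1: store L0 := 94  bus=[BusRdX,Flush]  L0: P0=I P1=M P2=I P3=I  mem[L0]=96
6. P1: store L0 := 17  bus=[-]  L0: P0=I P1=M P2=I P3=I  mem[L0]=96
7. P0: load  L0  bus=[BusRd,Flush]  L0: P0=S P1=S P2=I P3=I  mem[L0]=17
8. P1: load  L0  bus=[-]  L0: P0=S P1=S P2=I P3=I  mem[L0]=17
9. P3: store L0 := 7  bus=[BusRdX]  L0: P0=I P1=I P2=I P3=M  mem[L0]=17
10. P3: store L1 := 72  bus=[BusRdX,Flush]  L1: P0=I P1=I P2=I P3=M  mem[L1]=91
11. P1: store L1 := 93  bus=[BusRdX,Flush]  L1: P0=I P1=M P2=I P3=I  mem[L1]=72
12. P1: load  L1  bus=[-]  L1: P0=I P1=M P2=I P3=I  mem[L1]=72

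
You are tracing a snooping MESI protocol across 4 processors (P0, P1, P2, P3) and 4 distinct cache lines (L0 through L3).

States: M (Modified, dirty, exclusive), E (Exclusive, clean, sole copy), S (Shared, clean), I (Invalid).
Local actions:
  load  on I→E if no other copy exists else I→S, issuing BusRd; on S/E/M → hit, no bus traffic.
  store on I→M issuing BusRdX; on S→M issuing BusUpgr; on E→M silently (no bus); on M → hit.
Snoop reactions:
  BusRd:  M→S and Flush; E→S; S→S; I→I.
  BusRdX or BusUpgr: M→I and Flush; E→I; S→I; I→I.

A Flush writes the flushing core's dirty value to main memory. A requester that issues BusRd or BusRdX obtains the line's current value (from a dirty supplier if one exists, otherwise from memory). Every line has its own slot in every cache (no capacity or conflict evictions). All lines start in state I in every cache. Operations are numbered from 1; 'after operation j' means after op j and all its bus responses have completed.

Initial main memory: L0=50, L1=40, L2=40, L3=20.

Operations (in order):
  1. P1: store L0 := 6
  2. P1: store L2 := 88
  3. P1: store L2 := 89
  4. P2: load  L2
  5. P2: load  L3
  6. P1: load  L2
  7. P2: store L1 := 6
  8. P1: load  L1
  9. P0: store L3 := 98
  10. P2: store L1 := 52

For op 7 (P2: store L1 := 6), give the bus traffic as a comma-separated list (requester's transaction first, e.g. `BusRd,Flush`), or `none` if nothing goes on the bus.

step 1: P1: store L0 := 6  ⟶  IMII  (L0)  txn=BusRdX  M[L0]=50
step 2: P1: store L2 := 88  ⟶  IMII  (L2)  txn=BusRdX  M[L2]=40
step 3: P1: store L2 := 89  ⟶  IMII  (L2)  txn=∅  M[L2]=40
step 4: P2: load  L2  ⟶  ISSI  (L2)  txn=BusRd+Flush  M[L2]=89
step 5: P2: load  L3  ⟶  IIEI  (L3)  txn=BusRd  M[L3]=20
step 6: P1: load  L2  ⟶  ISSI  (L2)  txn=∅  M[L2]=89
step 7: P2: store L1 := 6  ⟶  IIMI  (L1)  txn=BusRdX  M[L1]=40
step 8: P1: load  L1  ⟶  ISSI  (L1)  txn=BusRd+Flush  M[L1]=6
step 9: P0: store L3 := 98  ⟶  MIII  (L3)  txn=BusRdX  M[L3]=20
step 10: P2: store L1 := 52  ⟶  IIMI  (L1)  txn=BusUpgr  M[L1]=6

bus = BusRdX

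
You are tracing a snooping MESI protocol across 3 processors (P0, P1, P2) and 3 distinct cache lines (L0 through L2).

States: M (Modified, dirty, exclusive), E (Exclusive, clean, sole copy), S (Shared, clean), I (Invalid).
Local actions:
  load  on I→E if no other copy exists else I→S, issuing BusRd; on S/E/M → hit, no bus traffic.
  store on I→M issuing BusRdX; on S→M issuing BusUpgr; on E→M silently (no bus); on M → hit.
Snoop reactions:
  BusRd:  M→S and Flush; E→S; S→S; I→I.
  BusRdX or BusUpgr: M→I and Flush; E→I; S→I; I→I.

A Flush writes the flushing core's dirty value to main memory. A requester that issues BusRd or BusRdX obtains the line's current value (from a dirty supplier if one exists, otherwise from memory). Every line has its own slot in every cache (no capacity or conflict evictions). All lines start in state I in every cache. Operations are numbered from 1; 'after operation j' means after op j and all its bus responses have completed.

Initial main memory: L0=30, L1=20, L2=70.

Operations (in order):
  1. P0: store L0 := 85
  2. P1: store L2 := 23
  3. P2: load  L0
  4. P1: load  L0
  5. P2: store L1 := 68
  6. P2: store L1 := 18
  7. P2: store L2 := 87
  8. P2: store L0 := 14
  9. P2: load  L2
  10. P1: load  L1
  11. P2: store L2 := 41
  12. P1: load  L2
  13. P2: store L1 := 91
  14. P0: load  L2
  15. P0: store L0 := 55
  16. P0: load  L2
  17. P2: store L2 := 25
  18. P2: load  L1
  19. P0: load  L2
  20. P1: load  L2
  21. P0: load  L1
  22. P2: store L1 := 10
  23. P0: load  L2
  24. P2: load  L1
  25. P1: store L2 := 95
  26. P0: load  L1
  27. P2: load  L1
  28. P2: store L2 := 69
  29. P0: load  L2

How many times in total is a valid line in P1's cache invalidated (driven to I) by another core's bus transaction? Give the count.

invalidations = 5

  op1 P0: store L0 := 85 → M/I/I on L0; bus BusRdX; mem=30
  op2 P1: store L2 := 23 → I/M/I on L2; bus BusRdX; mem=70
  op3 P2: load  L0 → S/I/S on L0; bus BusRd Flush; mem=85
  op4 P1: load  L0 → S/S/S on L0; bus BusRd; mem=85
  op5 P2: store L1 := 68 → I/I/M on L1; bus BusRdX; mem=20
  op6 P2: store L1 := 18 → I/I/M on L1; bus (none); mem=20
  op7 P2: store L2 := 87 → I/I/M on L2; bus BusRdX Flush; mem=23
  op8 P2: store L0 := 14 → I/I/M on L0; bus BusUpgr; mem=85
  op9 P2: load  L2 → I/I/M on L2; bus (none); mem=23
  op10 P1: load  L1 → I/S/S on L1; bus BusRd Flush; mem=18
  op11 P2: store L2 := 41 → I/I/M on L2; bus (none); mem=23
  op12 P1: load  L2 → I/S/S on L2; bus BusRd Flush; mem=41
  op13 P2: store L1 := 91 → I/I/M on L1; bus BusUpgr; mem=18
  op14 P0: load  L2 → S/S/S on L2; bus BusRd; mem=41
  op15 P0: store L0 := 55 → M/I/I on L0; bus BusRdX Flush; mem=14
  op16 P0: load  L2 → S/S/S on L2; bus (none); mem=41
  op17 P2: store L2 := 25 → I/I/M on L2; bus BusUpgr; mem=41
  op18 P2: load  L1 → I/I/M on L1; bus (none); mem=18
  op19 P0: load  L2 → S/I/S on L2; bus BusRd Flush; mem=25
  op20 P1: load  L2 → S/S/S on L2; bus BusRd; mem=25
  op21 P0: load  L1 → S/I/S on L1; bus BusRd Flush; mem=91
  op22 P2: store L1 := 10 → I/I/M on L1; bus BusUpgr; mem=91
  op23 P0: load  L2 → S/S/S on L2; bus (none); mem=25
  op24 P2: load  L1 → I/I/M on L1; bus (none); mem=91
  op25 P1: store L2 := 95 → I/M/I on L2; bus BusUpgr; mem=25
  op26 P0: load  L1 → S/I/S on L1; bus BusRd Flush; mem=10
  op27 P2: load  L1 → S/I/S on L1; bus (none); mem=10
  op28 P2: store L2 := 69 → I/I/M on L2; bus BusRdX Flush; mem=95
  op29 P0: load  L2 → S/I/S on L2; bus BusRd Flush; mem=69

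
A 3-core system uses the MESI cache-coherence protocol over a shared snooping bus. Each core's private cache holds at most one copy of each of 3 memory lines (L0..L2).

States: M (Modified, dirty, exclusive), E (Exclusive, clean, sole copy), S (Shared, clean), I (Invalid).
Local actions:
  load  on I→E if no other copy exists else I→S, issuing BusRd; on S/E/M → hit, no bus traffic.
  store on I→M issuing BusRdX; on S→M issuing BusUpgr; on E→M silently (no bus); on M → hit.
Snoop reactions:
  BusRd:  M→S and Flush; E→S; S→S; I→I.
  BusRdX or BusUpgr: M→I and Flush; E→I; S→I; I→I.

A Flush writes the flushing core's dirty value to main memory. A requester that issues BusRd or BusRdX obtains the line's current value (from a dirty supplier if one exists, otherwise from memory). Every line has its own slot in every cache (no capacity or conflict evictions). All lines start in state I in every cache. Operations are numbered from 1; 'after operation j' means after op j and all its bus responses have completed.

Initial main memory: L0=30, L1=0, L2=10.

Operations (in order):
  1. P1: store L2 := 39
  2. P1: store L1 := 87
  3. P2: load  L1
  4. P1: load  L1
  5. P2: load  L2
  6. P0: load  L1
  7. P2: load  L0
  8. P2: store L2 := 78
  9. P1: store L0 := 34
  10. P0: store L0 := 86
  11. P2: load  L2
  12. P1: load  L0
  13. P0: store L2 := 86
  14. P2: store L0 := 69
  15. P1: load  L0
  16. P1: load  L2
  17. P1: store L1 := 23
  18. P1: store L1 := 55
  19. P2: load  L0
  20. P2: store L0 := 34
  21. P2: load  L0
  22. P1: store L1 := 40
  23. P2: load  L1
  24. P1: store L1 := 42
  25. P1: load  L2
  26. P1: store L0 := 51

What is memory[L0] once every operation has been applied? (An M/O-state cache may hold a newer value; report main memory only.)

1. P1: store L2 := 39  bus=[BusRdX]  L2: P0=I P1=M P2=I  mem[L2]=10
2. P1: store L1 := 87  bus=[BusRdX]  L1: P0=I P1=M P2=I  mem[L1]=0
3. P2: load  L1  bus=[BusRd,Flush]  L1: P0=I P1=S P2=S  mem[L1]=87
4. P1: load  L1  bus=[-]  L1: P0=I P1=S P2=S  mem[L1]=87
5. P2: load  L2  bus=[BusRd,Flush]  L2: P0=I P1=S P2=S  mem[L2]=39
6. P0: load  L1  bus=[BusRd]  L1: P0=S P1=S P2=S  mem[L1]=87
7. P2: load  L0  bus=[BusRd]  L0: P0=I P1=I P2=E  mem[L0]=30
8. P2: store L2 := 78  bus=[BusUpgr]  L2: P0=I P1=I P2=M  mem[L2]=39
9. P1: store L0 := 34  bus=[BusRdX]  L0: P0=I P1=M P2=I  mem[L0]=30
10. P0: store L0 := 86  bus=[BusRdX,Flush]  L0: P0=M P1=I P2=I  mem[L0]=34
11. P2: load  L2  bus=[-]  L2: P0=I P1=I P2=M  mem[L2]=39
12. P1: load  L0  bus=[BusRd,Flush]  L0: P0=S P1=S P2=I  mem[L0]=86
13. P0: store L2 := 86  bus=[BusRdX,Flush]  L2: P0=M P1=I P2=I  mem[L2]=78
14. P2: store L0 := 69  bus=[BusRdX]  L0: P0=I P1=I P2=M  mem[L0]=86
15. P1: load  L0  bus=[BusRd,Flush]  L0: P0=I P1=S P2=S  mem[L0]=69
16. P1: load  L2  bus=[BusRd,Flush]  L2: P0=S P1=S P2=I  mem[L2]=86
17. P1: store L1 := 23  bus=[BusUpgr]  L1: P0=I P1=M P2=I  mem[L1]=87
18. P1: store L1 := 55  bus=[-]  L1: P0=I P1=M P2=I  mem[L1]=87
19. P2: load  L0  bus=[-]  L0: P0=I P1=S P2=S  mem[L0]=69
20. P2: store L0 := 34  bus=[BusUpgr]  L0: P0=I P1=I P2=M  mem[L0]=69
21. P2: load  L0  bus=[-]  L0: P0=I P1=I P2=M  mem[L0]=69
22. P1: store L1 := 40  bus=[-]  L1: P0=I P1=M P2=I  mem[L1]=87
23. P2: load  L1  bus=[BusRd,Flush]  L1: P0=I P1=S P2=S  mem[L1]=40
24. P1: store L1 := 42  bus=[BusUpgr]  L1: P0=I P1=M P2=I  mem[L1]=40
25. P1: load  L2  bus=[-]  L2: P0=S P1=S P2=I  mem[L2]=86
26. P1: store L0 := 51  bus=[BusRdX,Flush]  L0: P0=I P1=M P2=I  mem[L0]=34

memory[L0] = 34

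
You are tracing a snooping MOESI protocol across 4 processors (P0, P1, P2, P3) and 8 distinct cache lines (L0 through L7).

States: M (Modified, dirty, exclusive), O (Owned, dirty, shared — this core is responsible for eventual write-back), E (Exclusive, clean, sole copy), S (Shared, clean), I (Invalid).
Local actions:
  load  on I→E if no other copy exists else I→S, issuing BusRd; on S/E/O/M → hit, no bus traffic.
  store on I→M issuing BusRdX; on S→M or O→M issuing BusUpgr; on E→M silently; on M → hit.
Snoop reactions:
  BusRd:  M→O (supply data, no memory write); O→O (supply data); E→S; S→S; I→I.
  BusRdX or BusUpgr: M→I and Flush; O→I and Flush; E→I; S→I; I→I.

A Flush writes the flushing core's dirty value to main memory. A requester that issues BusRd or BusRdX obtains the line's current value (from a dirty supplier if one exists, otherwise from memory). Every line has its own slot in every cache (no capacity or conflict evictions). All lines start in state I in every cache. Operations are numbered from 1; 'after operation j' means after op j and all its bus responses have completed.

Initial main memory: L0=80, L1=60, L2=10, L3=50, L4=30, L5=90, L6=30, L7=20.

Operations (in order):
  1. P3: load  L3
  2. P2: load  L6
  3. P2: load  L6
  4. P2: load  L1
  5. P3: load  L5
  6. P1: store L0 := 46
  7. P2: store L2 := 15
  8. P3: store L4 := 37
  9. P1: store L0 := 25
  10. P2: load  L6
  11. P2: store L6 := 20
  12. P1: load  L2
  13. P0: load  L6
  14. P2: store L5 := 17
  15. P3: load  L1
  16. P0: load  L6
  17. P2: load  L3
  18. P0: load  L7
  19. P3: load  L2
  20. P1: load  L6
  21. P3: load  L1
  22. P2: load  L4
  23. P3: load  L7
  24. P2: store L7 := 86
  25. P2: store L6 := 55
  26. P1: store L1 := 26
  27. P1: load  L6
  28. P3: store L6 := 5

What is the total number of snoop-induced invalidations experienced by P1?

  op1 P3: load  L3 → I/I/I/E on L3; bus BusRd; mem=50
  op2 P2: load  L6 → I/I/E/I on L6; bus BusRd; mem=30
  op3 P2: load  L6 → I/I/E/I on L6; bus (none); mem=30
  op4 P2: load  L1 → I/I/E/I on L1; bus BusRd; mem=60
  op5 P3: load  L5 → I/I/I/E on L5; bus BusRd; mem=90
  op6 P1: store L0 := 46 → I/M/I/I on L0; bus BusRdX; mem=80
  op7 P2: store L2 := 15 → I/I/M/I on L2; bus BusRdX; mem=10
  op8 P3: store L4 := 37 → I/I/I/M on L4; bus BusRdX; mem=30
  op9 P1: store L0 := 25 → I/M/I/I on L0; bus (none); mem=80
  op10 P2: load  L6 → I/I/E/I on L6; bus (none); mem=30
  op11 P2: store L6 := 20 → I/I/M/I on L6; bus (none); mem=30
  op12 P1: load  L2 → I/S/O/I on L2; bus BusRd; mem=10
  op13 P0: load  L6 → S/I/O/I on L6; bus BusRd; mem=30
  op14 P2: store L5 := 17 → I/I/M/I on L5; bus BusRdX; mem=90
  op15 P3: load  L1 → I/I/S/S on L1; bus BusRd; mem=60
  op16 P0: load  L6 → S/I/O/I on L6; bus (none); mem=30
  op17 P2: load  L3 → I/I/S/S on L3; bus BusRd; mem=50
  op18 P0: load  L7 → E/I/I/I on L7; bus BusRd; mem=20
  op19 P3: load  L2 → I/S/O/S on L2; bus BusRd; mem=10
  op20 P1: load  L6 → S/S/O/I on L6; bus BusRd; mem=30
  op21 P3: load  L1 → I/I/S/S on L1; bus (none); mem=60
  op22 P2: load  L4 → I/I/S/O on L4; bus BusRd; mem=30
  op23 P3: load  L7 → S/I/I/S on L7; bus BusRd; mem=20
  op24 P2: store L7 := 86 → I/I/M/I on L7; bus BusRdX; mem=20
  op25 P2: store L6 := 55 → I/I/M/I on L6; bus BusUpgr; mem=30
  op26 P1: store L1 := 26 → I/M/I/I on L1; bus BusRdX; mem=60
  op27 P1: load  L6 → I/S/O/I on L6; bus BusRd; mem=30
  op28 P3: store L6 := 5 → I/I/I/M on L6; bus BusRdX Flush; mem=55

invalidations = 2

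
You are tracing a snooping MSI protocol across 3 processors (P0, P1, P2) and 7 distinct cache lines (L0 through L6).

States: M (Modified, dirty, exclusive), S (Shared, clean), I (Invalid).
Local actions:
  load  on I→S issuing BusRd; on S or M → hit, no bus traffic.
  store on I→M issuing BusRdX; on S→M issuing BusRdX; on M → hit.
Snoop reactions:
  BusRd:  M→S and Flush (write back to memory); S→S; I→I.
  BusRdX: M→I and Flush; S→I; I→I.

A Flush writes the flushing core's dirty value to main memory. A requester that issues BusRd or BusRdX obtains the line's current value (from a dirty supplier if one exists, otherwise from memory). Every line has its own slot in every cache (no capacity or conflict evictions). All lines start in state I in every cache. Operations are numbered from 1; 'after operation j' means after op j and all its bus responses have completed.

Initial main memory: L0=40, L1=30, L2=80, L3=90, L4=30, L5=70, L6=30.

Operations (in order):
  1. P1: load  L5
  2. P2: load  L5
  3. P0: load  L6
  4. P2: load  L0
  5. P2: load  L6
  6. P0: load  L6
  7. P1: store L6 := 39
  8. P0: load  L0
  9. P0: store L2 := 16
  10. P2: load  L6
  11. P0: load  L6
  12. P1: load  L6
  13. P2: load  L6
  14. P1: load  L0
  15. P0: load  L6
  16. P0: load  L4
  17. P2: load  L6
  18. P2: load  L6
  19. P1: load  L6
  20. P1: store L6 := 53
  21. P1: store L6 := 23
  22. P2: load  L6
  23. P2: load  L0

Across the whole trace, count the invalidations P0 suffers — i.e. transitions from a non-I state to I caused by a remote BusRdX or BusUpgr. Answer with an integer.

invalidations = 2

[1] P1: load  L5 | P0:I, P1:S(70), P2:I | bus: BusRd
[2] P2: load  L5 | P0:I, P1:S(70), P2:S(70) | bus: BusRd
[3] P0: load  L6 | P0:S(30), P1:I, P2:I | bus: BusRd
[4] P2: load  L0 | P0:I, P1:I, P2:S(40) | bus: BusRd
[5] P2: load  L6 | P0:S(30), P1:I, P2:S(30) | bus: BusRd
[6] P0: load  L6 | P0:S(30), P1:I, P2:S(30) | bus: none
[7] P1: store L6 := 39 | P0:I, P1:M(39), P2:I | bus: BusRdX
[8] P0: load  L0 | P0:S(40), P1:I, P2:S(40) | bus: BusRd
[9] P0: store L2 := 16 | P0:M(16), P1:I, P2:I | bus: BusRdX
[10] P2: load  L6 | P0:I, P1:S(39), P2:S(39) | bus: BusRd,Flush
[11] P0: load  L6 | P0:S(39), P1:S(39), P2:S(39) | bus: BusRd
[12] P1: load  L6 | P0:S(39), P1:S(39), P2:S(39) | bus: none
[13] P2: load  L6 | P0:S(39), P1:S(39), P2:S(39) | bus: none
[14] P1: load  L0 | P0:S(40), P1:S(40), P2:S(40) | bus: BusRd
[15] P0: load  L6 | P0:S(39), P1:S(39), P2:S(39) | bus: none
[16] P0: load  L4 | P0:S(30), P1:I, P2:I | bus: BusRd
[17] P2: load  L6 | P0:S(39), P1:S(39), P2:S(39) | bus: none
[18] P2: load  L6 | P0:S(39), P1:S(39), P2:S(39) | bus: none
[19] P1: load  L6 | P0:S(39), P1:S(39), P2:S(39) | bus: none
[20] P1: store L6 := 53 | P0:I, P1:M(53), P2:I | bus: BusRdX
[21] P1: store L6 := 23 | P0:I, P1:M(23), P2:I | bus: none
[22] P2: load  L6 | P0:I, P1:S(23), P2:S(23) | bus: BusRd,Flush
[23] P2: load  L0 | P0:S(40), P1:S(40), P2:S(40) | bus: none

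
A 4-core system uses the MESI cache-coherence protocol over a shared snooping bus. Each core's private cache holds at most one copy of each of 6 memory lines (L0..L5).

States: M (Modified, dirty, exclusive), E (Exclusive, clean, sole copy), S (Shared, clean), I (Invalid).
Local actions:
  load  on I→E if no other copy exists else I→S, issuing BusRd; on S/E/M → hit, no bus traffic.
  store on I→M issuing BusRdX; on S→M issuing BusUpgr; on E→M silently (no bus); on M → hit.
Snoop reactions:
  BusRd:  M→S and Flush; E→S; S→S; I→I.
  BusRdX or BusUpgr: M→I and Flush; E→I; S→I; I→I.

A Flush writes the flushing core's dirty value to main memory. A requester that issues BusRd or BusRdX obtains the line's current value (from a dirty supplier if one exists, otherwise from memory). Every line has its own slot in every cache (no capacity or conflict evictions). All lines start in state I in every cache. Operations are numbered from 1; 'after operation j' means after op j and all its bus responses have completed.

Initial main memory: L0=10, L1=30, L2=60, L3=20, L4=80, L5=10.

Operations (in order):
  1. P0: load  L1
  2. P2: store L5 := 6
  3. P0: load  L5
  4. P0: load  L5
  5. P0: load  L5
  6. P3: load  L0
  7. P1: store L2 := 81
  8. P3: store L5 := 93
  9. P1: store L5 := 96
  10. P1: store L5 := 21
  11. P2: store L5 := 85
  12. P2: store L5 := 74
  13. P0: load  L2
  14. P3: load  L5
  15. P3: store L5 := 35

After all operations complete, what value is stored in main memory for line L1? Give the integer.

[1] P0: load  L1 | P0:E(30), P1:I, P2:I, P3:I | bus: BusRd
[2] P2: store L5 := 6 | P0:I, P1:I, P2:M(6), P3:I | bus: BusRdX
[3] P0: load  L5 | P0:S(6), P1:I, P2:S(6), P3:I | bus: BusRd,Flush
[4] P0: load  L5 | P0:S(6), P1:I, P2:S(6), P3:I | bus: none
[5] P0: load  L5 | P0:S(6), P1:I, P2:S(6), P3:I | bus: none
[6] P3: load  L0 | P0:I, P1:I, P2:I, P3:E(10) | bus: BusRd
[7] P1: store L2 := 81 | P0:I, P1:M(81), P2:I, P3:I | bus: BusRdX
[8] P3: store L5 := 93 | P0:I, P1:I, P2:I, P3:M(93) | bus: BusRdX
[9] P1: store L5 := 96 | P0:I, P1:M(96), P2:I, P3:I | bus: BusRdX,Flush
[10] P1: store L5 := 21 | P0:I, P1:M(21), P2:I, P3:I | bus: none
[11] P2: store L5 := 85 | P0:I, P1:I, P2:M(85), P3:I | bus: BusRdX,Flush
[12] P2: store L5 := 74 | P0:I, P1:I, P2:M(74), P3:I | bus: none
[13] P0: load  L2 | P0:S(81), P1:S(81), P2:I, P3:I | bus: BusRd,Flush
[14] P3: load  L5 | P0:I, P1:I, P2:S(74), P3:S(74) | bus: BusRd,Flush
[15] P3: store L5 := 35 | P0:I, P1:I, P2:I, P3:M(35) | bus: BusUpgr

memory[L1] = 30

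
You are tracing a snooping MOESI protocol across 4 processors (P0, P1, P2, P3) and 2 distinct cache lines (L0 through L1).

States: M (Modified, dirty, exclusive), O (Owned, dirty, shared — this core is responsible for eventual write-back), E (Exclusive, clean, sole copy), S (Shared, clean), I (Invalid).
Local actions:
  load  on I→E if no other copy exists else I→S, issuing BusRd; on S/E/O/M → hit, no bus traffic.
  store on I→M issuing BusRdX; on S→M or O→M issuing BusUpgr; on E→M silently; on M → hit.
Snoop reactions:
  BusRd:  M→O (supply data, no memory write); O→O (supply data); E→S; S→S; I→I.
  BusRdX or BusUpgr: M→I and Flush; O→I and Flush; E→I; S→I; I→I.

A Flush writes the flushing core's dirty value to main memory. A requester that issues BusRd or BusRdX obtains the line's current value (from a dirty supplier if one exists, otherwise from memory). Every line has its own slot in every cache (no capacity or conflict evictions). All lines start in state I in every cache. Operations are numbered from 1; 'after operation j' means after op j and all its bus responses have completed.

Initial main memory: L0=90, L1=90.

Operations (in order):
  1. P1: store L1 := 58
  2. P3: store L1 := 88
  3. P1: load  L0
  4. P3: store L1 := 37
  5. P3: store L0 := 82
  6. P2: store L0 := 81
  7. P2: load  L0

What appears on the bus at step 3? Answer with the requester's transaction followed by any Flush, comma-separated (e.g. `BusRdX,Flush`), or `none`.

  op1 P1: store L1 := 58 → I/M/I/I on L1; bus BusRdX; mem=90
  op2 P3: store L1 := 88 → I/I/I/M on L1; bus BusRdX Flush; mem=58
  op3 P1: load  L0 → I/E/I/I on L0; bus BusRd; mem=90
  op4 P3: store L1 := 37 → I/I/I/M on L1; bus (none); mem=58
  op5 P3: store L0 := 82 → I/I/I/M on L0; bus BusRdX; mem=90
  op6 P2: store L0 := 81 → I/I/M/I on L0; bus BusRdX Flush; mem=82
  op7 P2: load  L0 → I/I/M/I on L0; bus (none); mem=82

bus = BusRd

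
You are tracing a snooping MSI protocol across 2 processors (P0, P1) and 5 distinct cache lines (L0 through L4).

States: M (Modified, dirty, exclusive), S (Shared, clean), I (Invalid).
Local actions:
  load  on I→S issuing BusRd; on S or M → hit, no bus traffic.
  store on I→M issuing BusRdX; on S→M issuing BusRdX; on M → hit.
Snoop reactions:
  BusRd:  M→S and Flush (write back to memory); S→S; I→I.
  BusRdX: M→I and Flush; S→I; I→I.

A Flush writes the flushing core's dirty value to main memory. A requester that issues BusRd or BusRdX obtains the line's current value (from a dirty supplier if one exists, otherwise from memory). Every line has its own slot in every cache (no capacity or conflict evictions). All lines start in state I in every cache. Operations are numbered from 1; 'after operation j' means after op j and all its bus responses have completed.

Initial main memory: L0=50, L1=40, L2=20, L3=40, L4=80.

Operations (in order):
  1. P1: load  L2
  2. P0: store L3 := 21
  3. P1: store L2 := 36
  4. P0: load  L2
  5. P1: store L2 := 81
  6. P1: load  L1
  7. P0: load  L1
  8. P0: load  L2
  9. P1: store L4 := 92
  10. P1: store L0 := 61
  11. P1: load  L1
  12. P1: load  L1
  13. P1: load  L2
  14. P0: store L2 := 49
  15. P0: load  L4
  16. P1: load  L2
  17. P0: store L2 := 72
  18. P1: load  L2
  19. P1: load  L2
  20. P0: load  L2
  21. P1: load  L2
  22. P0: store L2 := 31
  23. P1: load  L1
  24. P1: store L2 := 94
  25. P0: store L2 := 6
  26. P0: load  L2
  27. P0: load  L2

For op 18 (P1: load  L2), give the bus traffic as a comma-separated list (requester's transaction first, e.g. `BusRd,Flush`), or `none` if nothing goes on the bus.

bus = BusRd,Flush

[1] P1: load  L2 | P0:I, P1:S(20) | bus: BusRd
[2] P0: store L3 := 21 | P0:M(21), P1:I | bus: BusRdX
[3] P1: store L2 := 36 | P0:I, P1:M(36) | bus: BusRdX
[4] P0: load  L2 | P0:S(36), P1:S(36) | bus: BusRd,Flush
[5] P1: store L2 := 81 | P0:I, P1:M(81) | bus: BusRdX
[6] P1: load  L1 | P0:I, P1:S(40) | bus: BusRd
[7] P0: load  L1 | P0:S(40), P1:S(40) | bus: BusRd
[8] P0: load  L2 | P0:S(81), P1:S(81) | bus: BusRd,Flush
[9] P1: store L4 := 92 | P0:I, P1:M(92) | bus: BusRdX
[10] P1: store L0 := 61 | P0:I, P1:M(61) | bus: BusRdX
[11] P1: load  L1 | P0:S(40), P1:S(40) | bus: none
[12] P1: load  L1 | P0:S(40), P1:S(40) | bus: none
[13] P1: load  L2 | P0:S(81), P1:S(81) | bus: none
[14] P0: store L2 := 49 | P0:M(49), P1:I | bus: BusRdX
[15] P0: load  L4 | P0:S(92), P1:S(92) | bus: BusRd,Flush
[16] P1: load  L2 | P0:S(49), P1:S(49) | bus: BusRd,Flush
[17] P0: store L2 := 72 | P0:M(72), P1:I | bus: BusRdX
[18] P1: load  L2 | P0:S(72), P1:S(72) | bus: BusRd,Flush
[19] P1: load  L2 | P0:S(72), P1:S(72) | bus: none
[20] P0: load  L2 | P0:S(72), P1:S(72) | bus: none
[21] P1: load  L2 | P0:S(72), P1:S(72) | bus: none
[22] P0: store L2 := 31 | P0:M(31), P1:I | bus: BusRdX
[23] P1: load  L1 | P0:S(40), P1:S(40) | bus: none
[24] P1: store L2 := 94 | P0:I, P1:M(94) | bus: BusRdX,Flush
[25] P0: store L2 := 6 | P0:M(6), P1:I | bus: BusRdX,Flush
[26] P0: load  L2 | P0:M(6), P1:I | bus: none
[27] P0: load  L2 | P0:M(6), P1:I | bus: none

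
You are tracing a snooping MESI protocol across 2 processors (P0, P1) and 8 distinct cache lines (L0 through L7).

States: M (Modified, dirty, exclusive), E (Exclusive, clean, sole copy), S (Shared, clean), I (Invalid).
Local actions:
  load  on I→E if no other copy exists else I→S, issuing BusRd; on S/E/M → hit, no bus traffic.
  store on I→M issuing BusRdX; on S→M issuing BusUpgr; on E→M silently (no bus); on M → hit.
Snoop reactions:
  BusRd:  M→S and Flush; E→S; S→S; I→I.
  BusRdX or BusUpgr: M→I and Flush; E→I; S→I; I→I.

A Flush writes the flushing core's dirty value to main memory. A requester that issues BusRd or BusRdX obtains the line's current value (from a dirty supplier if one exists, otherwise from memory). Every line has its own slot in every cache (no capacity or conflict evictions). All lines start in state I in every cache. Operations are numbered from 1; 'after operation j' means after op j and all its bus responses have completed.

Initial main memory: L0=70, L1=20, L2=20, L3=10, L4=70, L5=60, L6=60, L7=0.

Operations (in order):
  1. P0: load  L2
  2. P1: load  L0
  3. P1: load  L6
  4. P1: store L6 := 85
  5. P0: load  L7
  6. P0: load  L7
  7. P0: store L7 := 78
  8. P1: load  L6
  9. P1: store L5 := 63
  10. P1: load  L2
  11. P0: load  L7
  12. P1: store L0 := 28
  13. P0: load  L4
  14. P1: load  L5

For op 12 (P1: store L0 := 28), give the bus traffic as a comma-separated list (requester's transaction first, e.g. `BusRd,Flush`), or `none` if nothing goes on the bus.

bus = none

  op1 P0: load  L2 → E/I on L2; bus BusRd; mem=20
  op2 P1: load  L0 → I/E on L0; bus BusRd; mem=70
  op3 P1: load  L6 → I/E on L6; bus BusRd; mem=60
  op4 P1: store L6 := 85 → I/M on L6; bus (none); mem=60
  op5 P0: load  L7 → E/I on L7; bus BusRd; mem=0
  op6 P0: load  L7 → E/I on L7; bus (none); mem=0
  op7 P0: store L7 := 78 → M/I on L7; bus (none); mem=0
  op8 P1: load  L6 → I/M on L6; bus (none); mem=60
  op9 P1: store L5 := 63 → I/M on L5; bus BusRdX; mem=60
  op10 P1: load  L2 → S/S on L2; bus BusRd; mem=20
  op11 P0: load  L7 → M/I on L7; bus (none); mem=0
  op12 P1: store L0 := 28 → I/M on L0; bus (none); mem=70
  op13 P0: load  L4 → E/I on L4; bus BusRd; mem=70
  op14 P1: load  L5 → I/M on L5; bus (none); mem=60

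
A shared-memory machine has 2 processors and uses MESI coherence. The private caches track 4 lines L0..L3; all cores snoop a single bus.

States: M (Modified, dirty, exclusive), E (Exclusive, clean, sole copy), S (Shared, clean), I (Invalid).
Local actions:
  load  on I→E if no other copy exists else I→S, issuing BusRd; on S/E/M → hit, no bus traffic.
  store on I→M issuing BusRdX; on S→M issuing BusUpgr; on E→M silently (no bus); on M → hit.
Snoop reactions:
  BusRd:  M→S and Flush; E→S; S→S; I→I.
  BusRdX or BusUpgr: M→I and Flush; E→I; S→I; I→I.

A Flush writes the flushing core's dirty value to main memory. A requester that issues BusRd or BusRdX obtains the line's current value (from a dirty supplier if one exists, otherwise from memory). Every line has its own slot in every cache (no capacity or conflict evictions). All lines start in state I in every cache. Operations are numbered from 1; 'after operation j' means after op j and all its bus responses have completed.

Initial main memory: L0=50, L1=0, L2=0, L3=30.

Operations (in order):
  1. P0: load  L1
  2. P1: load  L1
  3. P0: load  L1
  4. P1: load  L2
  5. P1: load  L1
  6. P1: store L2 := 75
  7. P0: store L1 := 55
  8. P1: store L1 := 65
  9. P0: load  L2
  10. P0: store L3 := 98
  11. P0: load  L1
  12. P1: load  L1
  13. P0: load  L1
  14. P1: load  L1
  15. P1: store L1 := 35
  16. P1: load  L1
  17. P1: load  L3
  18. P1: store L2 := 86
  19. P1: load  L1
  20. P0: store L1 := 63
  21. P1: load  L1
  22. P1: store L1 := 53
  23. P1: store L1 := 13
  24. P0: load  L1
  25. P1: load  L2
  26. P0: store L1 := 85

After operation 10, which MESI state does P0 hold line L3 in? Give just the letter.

state = M

  op1 P0: load  L1 → E/I on L1; bus BusRd; mem=0
  op2 P1: load  L1 → S/S on L1; bus BusRd; mem=0
  op3 P0: load  L1 → S/S on L1; bus (none); mem=0
  op4 P1: load  L2 → I/E on L2; bus BusRd; mem=0
  op5 P1: load  L1 → S/S on L1; bus (none); mem=0
  op6 P1: store L2 := 75 → I/M on L2; bus (none); mem=0
  op7 P0: store L1 := 55 → M/I on L1; bus BusUpgr; mem=0
  op8 P1: store L1 := 65 → I/M on L1; bus BusRdX Flush; mem=55
  op9 P0: load  L2 → S/S on L2; bus BusRd Flush; mem=75
  op10 P0: store L3 := 98 → M/I on L3; bus BusRdX; mem=30
  op11 P0: load  L1 → S/S on L1; bus BusRd Flush; mem=65
  op12 P1: load  L1 → S/S on L1; bus (none); mem=65
  op13 P0: load  L1 → S/S on L1; bus (none); mem=65
  op14 P1: load  L1 → S/S on L1; bus (none); mem=65
  op15 P1: store L1 := 35 → I/M on L1; bus BusUpgr; mem=65
  op16 P1: load  L1 → I/M on L1; bus (none); mem=65
  op17 P1: load  L3 → S/S on L3; bus BusRd Flush; mem=98
  op18 P1: store L2 := 86 → I/M on L2; bus BusUpgr; mem=75
  op19 P1: load  L1 → I/M on L1; bus (none); mem=65
  op20 P0: store L1 := 63 → M/I on L1; bus BusRdX Flush; mem=35
  op21 P1: load  L1 → S/S on L1; bus BusRd Flush; mem=63
  op22 P1: store L1 := 53 → I/M on L1; bus BusUpgr; mem=63
  op23 P1: store L1 := 13 → I/M on L1; bus (none); mem=63
  op24 P0: load  L1 → S/S on L1; bus BusRd Flush; mem=13
  op25 P1: load  L2 → I/M on L2; bus (none); mem=75
  op26 P0: store L1 := 85 → M/I on L1; bus BusUpgr; mem=13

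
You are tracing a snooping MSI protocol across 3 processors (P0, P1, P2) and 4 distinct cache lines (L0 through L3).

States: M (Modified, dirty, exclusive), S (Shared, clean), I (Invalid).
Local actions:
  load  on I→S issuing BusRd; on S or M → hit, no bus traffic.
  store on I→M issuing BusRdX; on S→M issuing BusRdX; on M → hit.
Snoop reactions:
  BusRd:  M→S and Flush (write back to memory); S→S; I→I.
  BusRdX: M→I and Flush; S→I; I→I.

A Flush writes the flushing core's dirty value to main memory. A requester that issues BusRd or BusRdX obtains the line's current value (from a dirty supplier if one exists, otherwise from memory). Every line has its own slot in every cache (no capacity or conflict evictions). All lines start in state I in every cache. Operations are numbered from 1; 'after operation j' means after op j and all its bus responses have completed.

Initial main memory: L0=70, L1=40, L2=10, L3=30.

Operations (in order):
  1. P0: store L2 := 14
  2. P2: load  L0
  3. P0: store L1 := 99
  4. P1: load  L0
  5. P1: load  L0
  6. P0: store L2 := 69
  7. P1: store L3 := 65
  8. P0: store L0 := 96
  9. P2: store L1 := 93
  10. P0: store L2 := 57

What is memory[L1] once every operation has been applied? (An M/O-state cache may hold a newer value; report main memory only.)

memory[L1] = 99

step 1: P0: store L2 := 14  ⟶  MII  (L2)  txn=BusRdX  M[L2]=10
step 2: P2: load  L0  ⟶  IIS  (L0)  txn=BusRd  M[L0]=70
step 3: P0: store L1 := 99  ⟶  MII  (L1)  txn=BusRdX  M[L1]=40
step 4: P1: load  L0  ⟶  ISS  (L0)  txn=BusRd  M[L0]=70
step 5: P1: load  L0  ⟶  ISS  (L0)  txn=∅  M[L0]=70
step 6: P0: store L2 := 69  ⟶  MII  (L2)  txn=∅  M[L2]=10
step 7: P1: store L3 := 65  ⟶  IMI  (L3)  txn=BusRdX  M[L3]=30
step 8: P0: store L0 := 96  ⟶  MII  (L0)  txn=BusRdX  M[L0]=70
step 9: P2: store L1 := 93  ⟶  IIM  (L1)  txn=BusRdX+Flush  M[L1]=99
step 10: P0: store L2 := 57  ⟶  MII  (L2)  txn=∅  M[L2]=10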